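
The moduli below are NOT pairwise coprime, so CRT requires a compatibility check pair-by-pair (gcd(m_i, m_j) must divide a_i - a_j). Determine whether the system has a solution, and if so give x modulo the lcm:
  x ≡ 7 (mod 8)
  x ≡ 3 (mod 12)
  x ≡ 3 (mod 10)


Moduli 8, 12, 10 are not pairwise coprime, so CRT works modulo lcm(m_i) when all pairwise compatibility conditions hold.
Pairwise compatibility: gcd(m_i, m_j) must divide a_i - a_j for every pair.
Merge one congruence at a time:
  Start: x ≡ 7 (mod 8).
  Combine with x ≡ 3 (mod 12): gcd(8, 12) = 4; 3 - 7 = -4, which IS divisible by 4, so compatible.
    Write x = 7 + 8·t and substitute into x ≡ 3 (mod 12): 8·t ≡ 3 − 7 = -4 (mod 12).
    Divide the congruence (and modulus) by g = 4: 2·t ≡ -1 (mod 3).
    Reduce coefficients mod 3: 2·t ≡ 2 (mod 3).
    The inverse of 2 mod 3 is 2 (since 2·2 = 4 = 1·3 + 1), so t ≡ 2·2 = 4 ≡ 1 (mod 3).
    Then x = 7 + 8·1 = 15, valid modulo lcm(8, 12) = 24: x ≡ 15 (mod 24).
  Combine with x ≡ 3 (mod 10): gcd(24, 10) = 2; 3 - 15 = -12, which IS divisible by 2, so compatible.
    Write x = 15 + 24·t and substitute into x ≡ 3 (mod 10): 24·t ≡ 3 − 15 = -12 (mod 10).
    Divide the congruence (and modulus) by g = 2: 12·t ≡ -6 (mod 5).
    Reduce coefficients mod 5: 2·t ≡ 4 (mod 5).
    The inverse of 2 mod 5 is 3 (since 2·3 = 6 = 1·5 + 1), so t ≡ 3·4 = 12 ≡ 2 (mod 5).
    Then x = 15 + 24·2 = 63, valid modulo lcm(24, 10) = 120: x ≡ 63 (mod 120).
Verify: 63 mod 8 = 7, 63 mod 12 = 3, 63 mod 10 = 3.

x ≡ 63 (mod 120).


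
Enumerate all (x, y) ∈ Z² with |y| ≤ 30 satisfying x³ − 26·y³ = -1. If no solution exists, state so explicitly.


The equation is x³ - 26y³ = -1. For fixed y, x³ = 26·y³ − 1, so a solution requires the RHS to be a perfect cube.
Strategy: iterate y from -30 to 30, compute RHS = 26·y³ − 1, and check whether it is a (positive or negative) perfect cube.
Check small values of y:
  y = 0: RHS = -1 = (-1)³ ⇒ x = -1 works.
  y = 1: RHS = 25 is not a perfect cube.
  y = -1: RHS = -27 = (-3)³ ⇒ x = -3 works.
  y = 2: RHS = 207 is not a perfect cube.
  y = -2: RHS = -209 is not a perfect cube.
  y = 3: RHS = 701 is not a perfect cube.
  y = -3: RHS = -703 is not a perfect cube.
Continuing the search up to |y| = 30 finds no further solutions beyond those listed.
Collected solutions: (-1, 0), (-3, -1).

Solutions (with |y| ≤ 30): (-1, 0), (-3, -1).


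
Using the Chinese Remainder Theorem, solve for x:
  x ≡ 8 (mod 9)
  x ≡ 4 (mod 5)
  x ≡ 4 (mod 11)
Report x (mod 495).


Moduli 9, 5, 11 are pairwise coprime; by CRT there is a unique solution modulo M = 9 · 5 · 11 = 495.
Solve pairwise, accumulating the modulus:
  Start with x ≡ 8 (mod 9).
  Combine with x ≡ 4 (mod 5): since gcd(9, 5) = 1, we get a unique residue mod 45.
    Write x = 8 + 9·t and substitute into x ≡ 4 (mod 5): 9·t ≡ 4 − 8 = -4 (mod 5).
    Reduce coefficients mod 5: 4·t ≡ 1 (mod 5).
    The inverse of 4 mod 5 is 4 (since 4·4 = 16 = 3·5 + 1), so t ≡ 4·1 = 4 ≡ 4 (mod 5).
    Then x = 8 + 9·4 = 44, valid modulo lcm(9, 5) = 45: x ≡ 44 (mod 45).
  Combine with x ≡ 4 (mod 11): since gcd(45, 11) = 1, we get a unique residue mod 495.
    Write x = 44 + 45·t and substitute into x ≡ 4 (mod 11): 45·t ≡ 4 − 44 = -40 (mod 11).
    Reduce coefficients mod 11: 1·t ≡ 4 (mod 11).
    So t ≡ 4 (mod 11).
    Then x = 44 + 45·4 = 224, valid modulo lcm(45, 11) = 495: x ≡ 224 (mod 495).
Verify: 224 mod 9 = 8 ✓, 224 mod 5 = 4 ✓, 224 mod 11 = 4 ✓.

x ≡ 224 (mod 495).


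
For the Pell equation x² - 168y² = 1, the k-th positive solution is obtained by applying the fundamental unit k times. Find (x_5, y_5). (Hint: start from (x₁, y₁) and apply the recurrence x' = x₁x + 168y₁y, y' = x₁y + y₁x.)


Step 1: Find the fundamental solution (x₁, y₁) of x² - 168y² = 1.
  Expand √168 as a continued fraction. a₀ = ⌊√168⌋ = 12; iterate m_{k+1} = d_k·a_k − m_k, d_{k+1} = (168 − m_{k+1}²)/d_k, a_{k+1} = ⌊(a₀ + m_{k+1})/d_{k+1}⌋ (starting m₀ = 0, d₀ = 1), with convergents p_k = a_k·p_{k-1} + p_{k-2}, q_k = a_k·q_{k-1} + q_{k-2} (p₋₁ = 1, q₋₁ = 0):
  k = 0: a₀ = 12; p₀/q₀ = 12/1; p₀² − 168·q₀² = 144 − 168 = -24.
  k = 1: m = 12, d = 24, a = ⌊(12 + 12)/24⌋ = 1; p/q = (1·12 + 1)/(1·1 + 0) = 13/1; p² − 168·q² = 169 − 168 = 1.
  The first convergent with p² − 168·q² = 1 gives the fundamental solution (x₁, y₁) = (13, 1).
Step 2: Apply the recurrence (x_{n+1}, y_{n+1}) = (x₁x_n + 168y₁y_n, x₁y_n + y₁x_n) repeatedly.
  From (x_1, y_1) = (13, 1): x_2 = 13·13 + 168·1·1 = 337; y_2 = 13·1 + 1·13 = 26.
  From (x_2, y_2) = (337, 26): x_3 = 13·337 + 168·1·26 = 8749; y_3 = 13·26 + 1·337 = 675.
  From (x_3, y_3) = (8749, 675): x_4 = 13·8749 + 168·1·675 = 227137; y_4 = 13·675 + 1·8749 = 17524.
  From (x_4, y_4) = (227137, 17524): x_5 = 13·227137 + 168·1·17524 = 5896813; y_5 = 13·17524 + 1·227137 = 454949.
Step 3: Verify x_5² - 168·y_5² = 34772403556969 - 34772403556968 = 1 (should be 1). ✓

(x_1, y_1) = (13, 1); (x_5, y_5) = (5896813, 454949).


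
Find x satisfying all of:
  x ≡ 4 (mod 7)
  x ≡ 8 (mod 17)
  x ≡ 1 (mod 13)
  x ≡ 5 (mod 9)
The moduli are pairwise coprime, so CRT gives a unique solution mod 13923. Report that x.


Product of moduli M = 7 · 17 · 13 · 9 = 13923.
Merge one congruence at a time:
  Start: x ≡ 4 (mod 7).
  Combine with x ≡ 8 (mod 17); new modulus lcm = 119.
    Write x = 4 + 7·t and substitute into x ≡ 8 (mod 17): 7·t ≡ 8 − 4 = 4 (mod 17).
    The inverse of 7 mod 17 is 5 (since 7·5 = 35 = 2·17 + 1), so t ≡ 5·4 = 20 ≡ 3 (mod 17).
    Then x = 4 + 7·3 = 25, valid modulo lcm(7, 17) = 119: x ≡ 25 (mod 119).
  Combine with x ≡ 1 (mod 13); new modulus lcm = 1547.
    Write x = 25 + 119·t and substitute into x ≡ 1 (mod 13): 119·t ≡ 1 − 25 = -24 (mod 13).
    Reduce coefficients mod 13: 2·t ≡ 2 (mod 13).
    The inverse of 2 mod 13 is 7 (since 2·7 = 14 = 1·13 + 1), so t ≡ 7·2 = 14 ≡ 1 (mod 13).
    Then x = 25 + 119·1 = 144, valid modulo lcm(119, 13) = 1547: x ≡ 144 (mod 1547).
  Combine with x ≡ 5 (mod 9); new modulus lcm = 13923.
    Write x = 144 + 1547·t and substitute into x ≡ 5 (mod 9): 1547·t ≡ 5 − 144 = -139 (mod 9).
    Reduce coefficients mod 9: 8·t ≡ 5 (mod 9).
    The inverse of 8 mod 9 is 8 (since 8·8 = 64 = 7·9 + 1), so t ≡ 8·5 = 40 ≡ 4 (mod 9).
    Then x = 144 + 1547·4 = 6332, valid modulo lcm(1547, 9) = 13923: x ≡ 6332 (mod 13923).
Verify against each original: 6332 mod 7 = 4, 6332 mod 17 = 8, 6332 mod 13 = 1, 6332 mod 9 = 5.

x ≡ 6332 (mod 13923).


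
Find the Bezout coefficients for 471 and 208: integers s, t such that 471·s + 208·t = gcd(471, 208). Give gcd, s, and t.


Euclidean algorithm on (471, 208) — divide until remainder is 0:
  471 = 2 · 208 + 55
  208 = 3 · 55 + 43
  55 = 1 · 43 + 12
  43 = 3 · 12 + 7
  12 = 1 · 7 + 5
  7 = 1 · 5 + 2
  5 = 2 · 2 + 1
  2 = 2 · 1 + 0
gcd(471, 208) = 1.
Track Bezout coefficients alongside the remainders: start with r₀ = 471 = a·1 + b·0 (s = 1, t = 0) and r₁ = 208 = a·0 + b·1 (s = 0, t = 1); each new remainder r_{k+1} = r_{k-1} − q_k·r_k inherits s_{k+1} = s_{k-1} − q_k·s_k, t_{k+1} = t_{k-1} − q_k·t_k, so r_k = a·s_k + b·t_k at every step:
  q = 2: r = 55, s = 1 − 2·0 = 1, t = 0 − 2·1 = -2  (check: 471·1 + 208·(-2) = 55)
  q = 3: r = 43, s = 0 − 3·1 = -3, t = 1 − 3·(-2) = 7  (check: 471·(-3) + 208·7 = 43)
  q = 1: r = 12, s = 1 − 1·(-3) = 4, t = -2 − 1·7 = -9  (check: 471·4 + 208·(-9) = 12)
  q = 3: r = 7, s = -3 − 3·4 = -15, t = 7 − 3·(-9) = 34  (check: 471·(-15) + 208·34 = 7)
  q = 1: r = 5, s = 4 − 1·(-15) = 19, t = -9 − 1·34 = -43  (check: 471·19 + 208·(-43) = 5)
  q = 1: r = 2, s = -15 − 1·19 = -34, t = 34 − 1·(-43) = 77  (check: 471·(-34) + 208·77 = 2)
  q = 2: r = 1, s = 19 − 2·(-34) = 87, t = -43 − 2·77 = -197  (check: 471·87 + 208·(-197) = 1)
The row with r = 1 (the gcd) gives the Bezout coefficients s = 87, t = -197.
Result: 471 · (87) + 208 · (-197) = 1.

gcd(471, 208) = 1; s = 87, t = -197 (check: 471·87 + 208·(-197) = 1).


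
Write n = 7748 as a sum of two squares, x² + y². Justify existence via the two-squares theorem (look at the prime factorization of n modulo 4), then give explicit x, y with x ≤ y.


Step 1: Factor n = 7748 = 2^2 · 13 · 149.
Step 2: Check the mod-4 condition on each prime factor: 2 = 2 (special); 13 ≡ 1 (mod 4), exponent 1; 149 ≡ 1 (mod 4), exponent 1.
All primes ≡ 3 (mod 4) appear to even exponent (or don't appear), so by the two-squares theorem n IS expressible as a sum of two squares.
Step 3: Build a representation. Group n = k² · m with k = 2 and m = 13 · 149 = 1937 (a product of primes ≡ 1 (mod 4)); a representation of m scales to one of n via (k·x)² + (k·y)² = k²(x² + y²). Each prime p ≡ 1 (mod 4) is itself a sum of two squares; find a² by testing p − a² for a perfect square:
  13: 13 − 1² = 12, 13 − 2² = 9 = 3² ⇒ 13 = 2² + 3².
  149: 149 − 1² = 148, 149 − 2² = 145, 149 − 3² = 140, 149 − 4² = 133, 149 − 5² = 124, 149 − 6² = 113, 149 − 7² = 100 = 10² ⇒ 149 = 7² + 10².
  Combine using the Brahmagupta–Fibonacci identity (a² + b²)(c² + d²) = (ac − bd)² + (ad + bc)² = (ac + bd)² + (ad − bc)²:
  13 · 149 = 1937: from (2² + 3²)(7² + 10²), take (2·7 − 3·10, 2·10 + 3·7) = (14 − 30, 20 + 21) = (-16, 41); dropping signs (only squares matter) gives (16, 41); check 16² + 41² = 256 + 1681 = 1937 ✓.
  Scale by k = 2: (2·16, 2·41) = (32, 82).
Step 4: Order so x ≤ y and verify: 32² + 82² = 1024 + 6724 = 7748 = n. ✓

n = 7748 = 32² + 82² (one valid representation with x ≤ y).


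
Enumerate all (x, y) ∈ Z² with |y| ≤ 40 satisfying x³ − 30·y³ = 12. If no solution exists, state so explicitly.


The equation is x³ - 30y³ = 12. For fixed y, x³ = 30·y³ + 12, so a solution requires the RHS to be a perfect cube.
Strategy: iterate y from -40 to 40, compute RHS = 30·y³ + 12, and check whether it is a (positive or negative) perfect cube.
Check small values of y:
  y = 0: RHS = 12 is not a perfect cube.
  y = 1: RHS = 42 is not a perfect cube.
  y = -1: RHS = -18 is not a perfect cube.
  y = 2: RHS = 252 is not a perfect cube.
  y = -2: RHS = -228 is not a perfect cube.
  y = 3: RHS = 822 is not a perfect cube.
  y = -3: RHS = -798 is not a perfect cube.
Continuing the search up to |y| = 40 finds no solutions either.
No (x, y) in the scanned range satisfies the equation.

No integer solutions with |y| ≤ 40.


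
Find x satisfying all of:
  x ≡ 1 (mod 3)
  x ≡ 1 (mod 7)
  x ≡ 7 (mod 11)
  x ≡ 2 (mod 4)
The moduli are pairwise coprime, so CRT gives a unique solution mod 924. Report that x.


Product of moduli M = 3 · 7 · 11 · 4 = 924.
Merge one congruence at a time:
  Start: x ≡ 1 (mod 3).
  Combine with x ≡ 1 (mod 7); new modulus lcm = 21.
    Write x = 1 + 3·t and substitute into x ≡ 1 (mod 7): 3·t ≡ 1 − 1 = 0 (mod 7).
    The inverse of 3 mod 7 is 5 (since 3·5 = 15 = 2·7 + 1), so t ≡ 5·0 = 0 ≡ 0 (mod 7).
    Then x = 1 + 3·0 = 1, valid modulo lcm(3, 7) = 21: x ≡ 1 (mod 21).
  Combine with x ≡ 7 (mod 11); new modulus lcm = 231.
    Write x = 1 + 21·t and substitute into x ≡ 7 (mod 11): 21·t ≡ 7 − 1 = 6 (mod 11).
    Reduce coefficients mod 11: 10·t ≡ 6 (mod 11).
    The inverse of 10 mod 11 is 10 (since 10·10 = 100 = 9·11 + 1), so t ≡ 10·6 = 60 ≡ 5 (mod 11).
    Then x = 1 + 21·5 = 106, valid modulo lcm(21, 11) = 231: x ≡ 106 (mod 231).
  Combine with x ≡ 2 (mod 4); new modulus lcm = 924.
    Write x = 106 + 231·t and substitute into x ≡ 2 (mod 4): 231·t ≡ 2 − 106 = -104 (mod 4).
    Reduce coefficients mod 4: 3·t ≡ 0 (mod 4).
    The inverse of 3 mod 4 is 3 (since 3·3 = 9 = 2·4 + 1), so t ≡ 3·0 = 0 ≡ 0 (mod 4).
    Then x = 106 + 231·0 = 106, valid modulo lcm(231, 4) = 924: x ≡ 106 (mod 924).
Verify against each original: 106 mod 3 = 1, 106 mod 7 = 1, 106 mod 11 = 7, 106 mod 4 = 2.

x ≡ 106 (mod 924).


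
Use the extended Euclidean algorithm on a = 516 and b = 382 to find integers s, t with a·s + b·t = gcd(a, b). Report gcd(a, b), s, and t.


Euclidean algorithm on (516, 382) — divide until remainder is 0:
  516 = 1 · 382 + 134
  382 = 2 · 134 + 114
  134 = 1 · 114 + 20
  114 = 5 · 20 + 14
  20 = 1 · 14 + 6
  14 = 2 · 6 + 2
  6 = 3 · 2 + 0
gcd(516, 382) = 2.
Track Bezout coefficients alongside the remainders: start with r₀ = 516 = a·1 + b·0 (s = 1, t = 0) and r₁ = 382 = a·0 + b·1 (s = 0, t = 1); each new remainder r_{k+1} = r_{k-1} − q_k·r_k inherits s_{k+1} = s_{k-1} − q_k·s_k, t_{k+1} = t_{k-1} − q_k·t_k, so r_k = a·s_k + b·t_k at every step:
  q = 1: r = 134, s = 1 − 1·0 = 1, t = 0 − 1·1 = -1  (check: 516·1 + 382·(-1) = 134)
  q = 2: r = 114, s = 0 − 2·1 = -2, t = 1 − 2·(-1) = 3  (check: 516·(-2) + 382·3 = 114)
  q = 1: r = 20, s = 1 − 1·(-2) = 3, t = -1 − 1·3 = -4  (check: 516·3 + 382·(-4) = 20)
  q = 5: r = 14, s = -2 − 5·3 = -17, t = 3 − 5·(-4) = 23  (check: 516·(-17) + 382·23 = 14)
  q = 1: r = 6, s = 3 − 1·(-17) = 20, t = -4 − 1·23 = -27  (check: 516·20 + 382·(-27) = 6)
  q = 2: r = 2, s = -17 − 2·20 = -57, t = 23 − 2·(-27) = 77  (check: 516·(-57) + 382·77 = 2)
The row with r = 2 (the gcd) gives the Bezout coefficients s = -57, t = 77.
Result: 516 · (-57) + 382 · (77) = 2.

gcd(516, 382) = 2; s = -57, t = 77 (check: 516·(-57) + 382·77 = 2).


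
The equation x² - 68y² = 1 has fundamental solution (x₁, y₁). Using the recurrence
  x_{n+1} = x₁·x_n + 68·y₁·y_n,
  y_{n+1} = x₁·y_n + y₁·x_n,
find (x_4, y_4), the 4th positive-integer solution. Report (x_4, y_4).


Step 1: Find the fundamental solution (x₁, y₁) of x² - 68y² = 1.
  Expand √68 as a continued fraction. a₀ = ⌊√68⌋ = 8; iterate m_{k+1} = d_k·a_k − m_k, d_{k+1} = (68 − m_{k+1}²)/d_k, a_{k+1} = ⌊(a₀ + m_{k+1})/d_{k+1}⌋ (starting m₀ = 0, d₀ = 1), with convergents p_k = a_k·p_{k-1} + p_{k-2}, q_k = a_k·q_{k-1} + q_{k-2} (p₋₁ = 1, q₋₁ = 0):
  k = 0: a₀ = 8; p₀/q₀ = 8/1; p₀² − 68·q₀² = 64 − 68 = -4.
  k = 1: m = 8, d = 4, a = ⌊(8 + 8)/4⌋ = 4; p/q = (4·8 + 1)/(4·1 + 0) = 33/4; p² − 68·q² = 1089 − 1088 = 1.
  The first convergent with p² − 68·q² = 1 gives the fundamental solution (x₁, y₁) = (33, 4).
Step 2: Apply the recurrence (x_{n+1}, y_{n+1}) = (x₁x_n + 68y₁y_n, x₁y_n + y₁x_n) repeatedly.
  From (x_1, y_1) = (33, 4): x_2 = 33·33 + 68·4·4 = 2177; y_2 = 33·4 + 4·33 = 264.
  From (x_2, y_2) = (2177, 264): x_3 = 33·2177 + 68·4·264 = 143649; y_3 = 33·264 + 4·2177 = 17420.
  From (x_3, y_3) = (143649, 17420): x_4 = 33·143649 + 68·4·17420 = 9478657; y_4 = 33·17420 + 4·143649 = 1149456.
Step 3: Verify x_4² - 68·y_4² = 89844938523649 - 89844938523648 = 1 (should be 1). ✓

(x_1, y_1) = (33, 4); (x_4, y_4) = (9478657, 1149456).


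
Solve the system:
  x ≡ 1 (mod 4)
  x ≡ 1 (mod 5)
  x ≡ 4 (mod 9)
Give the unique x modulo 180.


Moduli 4, 5, 9 are pairwise coprime; by CRT there is a unique solution modulo M = 4 · 5 · 9 = 180.
Solve pairwise, accumulating the modulus:
  Start with x ≡ 1 (mod 4).
  Combine with x ≡ 1 (mod 5): since gcd(4, 5) = 1, we get a unique residue mod 20.
    Write x = 1 + 4·t and substitute into x ≡ 1 (mod 5): 4·t ≡ 1 − 1 = 0 (mod 5).
    The inverse of 4 mod 5 is 4 (since 4·4 = 16 = 3·5 + 1), so t ≡ 4·0 = 0 ≡ 0 (mod 5).
    Then x = 1 + 4·0 = 1, valid modulo lcm(4, 5) = 20: x ≡ 1 (mod 20).
  Combine with x ≡ 4 (mod 9): since gcd(20, 9) = 1, we get a unique residue mod 180.
    Write x = 1 + 20·t and substitute into x ≡ 4 (mod 9): 20·t ≡ 4 − 1 = 3 (mod 9).
    Reduce coefficients mod 9: 2·t ≡ 3 (mod 9).
    The inverse of 2 mod 9 is 5 (since 2·5 = 10 = 1·9 + 1), so t ≡ 5·3 = 15 ≡ 6 (mod 9).
    Then x = 1 + 20·6 = 121, valid modulo lcm(20, 9) = 180: x ≡ 121 (mod 180).
Verify: 121 mod 4 = 1 ✓, 121 mod 5 = 1 ✓, 121 mod 9 = 4 ✓.

x ≡ 121 (mod 180).


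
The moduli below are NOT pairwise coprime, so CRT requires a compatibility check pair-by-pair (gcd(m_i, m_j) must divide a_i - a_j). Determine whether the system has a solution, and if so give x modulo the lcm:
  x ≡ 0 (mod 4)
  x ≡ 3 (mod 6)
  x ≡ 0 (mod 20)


Moduli 4, 6, 20 are not pairwise coprime, so CRT works modulo lcm(m_i) when all pairwise compatibility conditions hold.
Pairwise compatibility: gcd(m_i, m_j) must divide a_i - a_j for every pair.
Merge one congruence at a time:
  Start: x ≡ 0 (mod 4).
  Combine with x ≡ 3 (mod 6): gcd(4, 6) = 2, and 3 - 0 = 3 is NOT divisible by 2.
    ⇒ system is inconsistent (no integer solution).

No solution (the system is inconsistent).


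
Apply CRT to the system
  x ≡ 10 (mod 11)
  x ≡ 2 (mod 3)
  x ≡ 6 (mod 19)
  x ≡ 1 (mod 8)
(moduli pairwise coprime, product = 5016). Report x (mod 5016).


Product of moduli M = 11 · 3 · 19 · 8 = 5016.
Merge one congruence at a time:
  Start: x ≡ 10 (mod 11).
  Combine with x ≡ 2 (mod 3); new modulus lcm = 33.
    Write x = 10 + 11·t and substitute into x ≡ 2 (mod 3): 11·t ≡ 2 − 10 = -8 (mod 3).
    Reduce coefficients mod 3: 2·t ≡ 1 (mod 3).
    The inverse of 2 mod 3 is 2 (since 2·2 = 4 = 1·3 + 1), so t ≡ 2·1 = 2 ≡ 2 (mod 3).
    Then x = 10 + 11·2 = 32, valid modulo lcm(11, 3) = 33: x ≡ 32 (mod 33).
  Combine with x ≡ 6 (mod 19); new modulus lcm = 627.
    Write x = 32 + 33·t and substitute into x ≡ 6 (mod 19): 33·t ≡ 6 − 32 = -26 (mod 19).
    Reduce coefficients mod 19: 14·t ≡ 12 (mod 19).
    The inverse of 14 mod 19 is 15 (since 14·15 = 210 = 11·19 + 1), so t ≡ 15·12 = 180 ≡ 9 (mod 19).
    Then x = 32 + 33·9 = 329, valid modulo lcm(33, 19) = 627: x ≡ 329 (mod 627).
  Combine with x ≡ 1 (mod 8); new modulus lcm = 5016.
    Write x = 329 + 627·t and substitute into x ≡ 1 (mod 8): 627·t ≡ 1 − 329 = -328 (mod 8).
    Reduce coefficients mod 8: 3·t ≡ 0 (mod 8).
    The inverse of 3 mod 8 is 3 (since 3·3 = 9 = 1·8 + 1), so t ≡ 3·0 = 0 ≡ 0 (mod 8).
    Then x = 329 + 627·0 = 329, valid modulo lcm(627, 8) = 5016: x ≡ 329 (mod 5016).
Verify against each original: 329 mod 11 = 10, 329 mod 3 = 2, 329 mod 19 = 6, 329 mod 8 = 1.

x ≡ 329 (mod 5016).


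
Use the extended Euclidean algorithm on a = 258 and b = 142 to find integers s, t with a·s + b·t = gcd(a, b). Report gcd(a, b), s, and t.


Euclidean algorithm on (258, 142) — divide until remainder is 0:
  258 = 1 · 142 + 116
  142 = 1 · 116 + 26
  116 = 4 · 26 + 12
  26 = 2 · 12 + 2
  12 = 6 · 2 + 0
gcd(258, 142) = 2.
Track Bezout coefficients alongside the remainders: start with r₀ = 258 = a·1 + b·0 (s = 1, t = 0) and r₁ = 142 = a·0 + b·1 (s = 0, t = 1); each new remainder r_{k+1} = r_{k-1} − q_k·r_k inherits s_{k+1} = s_{k-1} − q_k·s_k, t_{k+1} = t_{k-1} − q_k·t_k, so r_k = a·s_k + b·t_k at every step:
  q = 1: r = 116, s = 1 − 1·0 = 1, t = 0 − 1·1 = -1  (check: 258·1 + 142·(-1) = 116)
  q = 1: r = 26, s = 0 − 1·1 = -1, t = 1 − 1·(-1) = 2  (check: 258·(-1) + 142·2 = 26)
  q = 4: r = 12, s = 1 − 4·(-1) = 5, t = -1 − 4·2 = -9  (check: 258·5 + 142·(-9) = 12)
  q = 2: r = 2, s = -1 − 2·5 = -11, t = 2 − 2·(-9) = 20  (check: 258·(-11) + 142·20 = 2)
The row with r = 2 (the gcd) gives the Bezout coefficients s = -11, t = 20.
Result: 258 · (-11) + 142 · (20) = 2.

gcd(258, 142) = 2; s = -11, t = 20 (check: 258·(-11) + 142·20 = 2).


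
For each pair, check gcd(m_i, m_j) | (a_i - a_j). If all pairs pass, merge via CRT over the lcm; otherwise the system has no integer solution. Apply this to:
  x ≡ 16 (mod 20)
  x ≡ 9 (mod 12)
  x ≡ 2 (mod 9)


Moduli 20, 12, 9 are not pairwise coprime, so CRT works modulo lcm(m_i) when all pairwise compatibility conditions hold.
Pairwise compatibility: gcd(m_i, m_j) must divide a_i - a_j for every pair.
Merge one congruence at a time:
  Start: x ≡ 16 (mod 20).
  Combine with x ≡ 9 (mod 12): gcd(20, 12) = 4, and 9 - 16 = -7 is NOT divisible by 4.
    ⇒ system is inconsistent (no integer solution).

No solution (the system is inconsistent).


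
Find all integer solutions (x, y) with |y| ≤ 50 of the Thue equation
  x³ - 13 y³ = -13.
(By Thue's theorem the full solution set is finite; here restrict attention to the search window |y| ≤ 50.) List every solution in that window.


The equation is x³ - 13y³ = -13. For fixed y, x³ = 13·y³ − 13, so a solution requires the RHS to be a perfect cube.
Strategy: iterate y from -50 to 50, compute RHS = 13·y³ − 13, and check whether it is a (positive or negative) perfect cube.
Check small values of y:
  y = 0: RHS = -13 is not a perfect cube.
  y = 1: RHS = 0 = (0)³ ⇒ x = 0 works.
  y = -1: RHS = -26 is not a perfect cube.
  y = 2: RHS = 91 is not a perfect cube.
  y = -2: RHS = -117 is not a perfect cube.
  y = 3: RHS = 338 is not a perfect cube.
  y = -3: RHS = -364 is not a perfect cube.
Continuing the search up to |y| = 50 finds no further solutions beyond those listed.
Collected solutions: (0, 1).

Solutions (with |y| ≤ 50): (0, 1).


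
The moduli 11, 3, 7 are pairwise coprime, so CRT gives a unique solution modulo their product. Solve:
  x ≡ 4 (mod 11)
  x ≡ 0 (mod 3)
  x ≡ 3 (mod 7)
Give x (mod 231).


Moduli 11, 3, 7 are pairwise coprime; by CRT there is a unique solution modulo M = 11 · 3 · 7 = 231.
Solve pairwise, accumulating the modulus:
  Start with x ≡ 4 (mod 11).
  Combine with x ≡ 0 (mod 3): since gcd(11, 3) = 1, we get a unique residue mod 33.
    Write x = 4 + 11·t and substitute into x ≡ 0 (mod 3): 11·t ≡ 0 − 4 = -4 (mod 3).
    Reduce coefficients mod 3: 2·t ≡ 2 (mod 3).
    The inverse of 2 mod 3 is 2 (since 2·2 = 4 = 1·3 + 1), so t ≡ 2·2 = 4 ≡ 1 (mod 3).
    Then x = 4 + 11·1 = 15, valid modulo lcm(11, 3) = 33: x ≡ 15 (mod 33).
  Combine with x ≡ 3 (mod 7): since gcd(33, 7) = 1, we get a unique residue mod 231.
    Write x = 15 + 33·t and substitute into x ≡ 3 (mod 7): 33·t ≡ 3 − 15 = -12 (mod 7).
    Reduce coefficients mod 7: 5·t ≡ 2 (mod 7).
    The inverse of 5 mod 7 is 3 (since 5·3 = 15 = 2·7 + 1), so t ≡ 3·2 = 6 ≡ 6 (mod 7).
    Then x = 15 + 33·6 = 213, valid modulo lcm(33, 7) = 231: x ≡ 213 (mod 231).
Verify: 213 mod 11 = 4 ✓, 213 mod 3 = 0 ✓, 213 mod 7 = 3 ✓.

x ≡ 213 (mod 231).


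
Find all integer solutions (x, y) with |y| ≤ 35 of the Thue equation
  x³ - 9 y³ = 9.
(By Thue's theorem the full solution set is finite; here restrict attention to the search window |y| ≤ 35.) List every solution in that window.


The equation is x³ - 9y³ = 9. For fixed y, x³ = 9·y³ + 9, so a solution requires the RHS to be a perfect cube.
Strategy: iterate y from -35 to 35, compute RHS = 9·y³ + 9, and check whether it is a (positive or negative) perfect cube.
Check small values of y:
  y = 0: RHS = 9 is not a perfect cube.
  y = 1: RHS = 18 is not a perfect cube.
  y = -1: RHS = 0 = (0)³ ⇒ x = 0 works.
  y = 2: RHS = 81 is not a perfect cube.
  y = -2: RHS = -63 is not a perfect cube.
  y = 3: RHS = 252 is not a perfect cube.
  y = -3: RHS = -234 is not a perfect cube.
Continuing the search up to |y| = 35 finds no further solutions beyond those listed.
Collected solutions: (0, -1).

Solutions (with |y| ≤ 35): (0, -1).


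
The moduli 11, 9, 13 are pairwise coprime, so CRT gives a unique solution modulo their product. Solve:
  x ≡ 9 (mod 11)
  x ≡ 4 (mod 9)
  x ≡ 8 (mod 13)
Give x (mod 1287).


Moduli 11, 9, 13 are pairwise coprime; by CRT there is a unique solution modulo M = 11 · 9 · 13 = 1287.
Solve pairwise, accumulating the modulus:
  Start with x ≡ 9 (mod 11).
  Combine with x ≡ 4 (mod 9): since gcd(11, 9) = 1, we get a unique residue mod 99.
    Write x = 9 + 11·t and substitute into x ≡ 4 (mod 9): 11·t ≡ 4 − 9 = -5 (mod 9).
    Reduce coefficients mod 9: 2·t ≡ 4 (mod 9).
    The inverse of 2 mod 9 is 5 (since 2·5 = 10 = 1·9 + 1), so t ≡ 5·4 = 20 ≡ 2 (mod 9).
    Then x = 9 + 11·2 = 31, valid modulo lcm(11, 9) = 99: x ≡ 31 (mod 99).
  Combine with x ≡ 8 (mod 13): since gcd(99, 13) = 1, we get a unique residue mod 1287.
    Write x = 31 + 99·t and substitute into x ≡ 8 (mod 13): 99·t ≡ 8 − 31 = -23 (mod 13).
    Reduce coefficients mod 13: 8·t ≡ 3 (mod 13).
    The inverse of 8 mod 13 is 5 (since 8·5 = 40 = 3·13 + 1), so t ≡ 5·3 = 15 ≡ 2 (mod 13).
    Then x = 31 + 99·2 = 229, valid modulo lcm(99, 13) = 1287: x ≡ 229 (mod 1287).
Verify: 229 mod 11 = 9 ✓, 229 mod 9 = 4 ✓, 229 mod 13 = 8 ✓.

x ≡ 229 (mod 1287).


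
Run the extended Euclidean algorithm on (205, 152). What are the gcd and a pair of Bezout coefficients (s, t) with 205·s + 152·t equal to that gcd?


Euclidean algorithm on (205, 152) — divide until remainder is 0:
  205 = 1 · 152 + 53
  152 = 2 · 53 + 46
  53 = 1 · 46 + 7
  46 = 6 · 7 + 4
  7 = 1 · 4 + 3
  4 = 1 · 3 + 1
  3 = 3 · 1 + 0
gcd(205, 152) = 1.
Track Bezout coefficients alongside the remainders: start with r₀ = 205 = a·1 + b·0 (s = 1, t = 0) and r₁ = 152 = a·0 + b·1 (s = 0, t = 1); each new remainder r_{k+1} = r_{k-1} − q_k·r_k inherits s_{k+1} = s_{k-1} − q_k·s_k, t_{k+1} = t_{k-1} − q_k·t_k, so r_k = a·s_k + b·t_k at every step:
  q = 1: r = 53, s = 1 − 1·0 = 1, t = 0 − 1·1 = -1  (check: 205·1 + 152·(-1) = 53)
  q = 2: r = 46, s = 0 − 2·1 = -2, t = 1 − 2·(-1) = 3  (check: 205·(-2) + 152·3 = 46)
  q = 1: r = 7, s = 1 − 1·(-2) = 3, t = -1 − 1·3 = -4  (check: 205·3 + 152·(-4) = 7)
  q = 6: r = 4, s = -2 − 6·3 = -20, t = 3 − 6·(-4) = 27  (check: 205·(-20) + 152·27 = 4)
  q = 1: r = 3, s = 3 − 1·(-20) = 23, t = -4 − 1·27 = -31  (check: 205·23 + 152·(-31) = 3)
  q = 1: r = 1, s = -20 − 1·23 = -43, t = 27 − 1·(-31) = 58  (check: 205·(-43) + 152·58 = 1)
The row with r = 1 (the gcd) gives the Bezout coefficients s = -43, t = 58.
Result: 205 · (-43) + 152 · (58) = 1.

gcd(205, 152) = 1; s = -43, t = 58 (check: 205·(-43) + 152·58 = 1).


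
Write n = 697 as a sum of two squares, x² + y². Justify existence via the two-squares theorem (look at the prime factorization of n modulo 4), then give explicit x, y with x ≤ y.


Step 1: Factor n = 697 = 17 · 41.
Step 2: Check the mod-4 condition on each prime factor: 17 ≡ 1 (mod 4), exponent 1; 41 ≡ 1 (mod 4), exponent 1.
All primes ≡ 3 (mod 4) appear to even exponent (or don't appear), so by the two-squares theorem n IS expressible as a sum of two squares.
Step 3: Build a representation. Here n = 17 · 41 is a product of primes ≡ 1 (mod 4). Each prime p ≡ 1 (mod 4) is itself a sum of two squares; find a² by testing p − a² for a perfect square:
  17: 17 − 1² = 16 = 4² ⇒ 17 = 1² + 4².
  41: 41 − 1² = 40, 41 − 2² = 37, 41 − 3² = 32, 41 − 4² = 25 = 5² ⇒ 41 = 4² + 5².
  Combine using the Brahmagupta–Fibonacci identity (a² + b²)(c² + d²) = (ac − bd)² + (ad + bc)² = (ac + bd)² + (ad − bc)²:
  17 · 41 = 697: from (1² + 4²)(4² + 5²), take (1·4 − 4·5, 1·5 + 4·4) = (4 − 20, 5 + 16) = (-16, 21); dropping signs (only squares matter) gives (16, 21); check 16² + 21² = 256 + 441 = 697 ✓.
Step 4: Order so x ≤ y and verify: 16² + 21² = 256 + 441 = 697 = n. ✓

n = 697 = 16² + 21² (one valid representation with x ≤ y).


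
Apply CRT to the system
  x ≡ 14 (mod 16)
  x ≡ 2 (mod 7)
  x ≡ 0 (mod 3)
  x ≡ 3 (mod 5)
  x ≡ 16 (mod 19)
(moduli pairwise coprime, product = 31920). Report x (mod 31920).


Product of moduli M = 16 · 7 · 3 · 5 · 19 = 31920.
Merge one congruence at a time:
  Start: x ≡ 14 (mod 16).
  Combine with x ≡ 2 (mod 7); new modulus lcm = 112.
    Write x = 14 + 16·t and substitute into x ≡ 2 (mod 7): 16·t ≡ 2 − 14 = -12 (mod 7).
    Reduce coefficients mod 7: 2·t ≡ 2 (mod 7).
    The inverse of 2 mod 7 is 4 (since 2·4 = 8 = 1·7 + 1), so t ≡ 4·2 = 8 ≡ 1 (mod 7).
    Then x = 14 + 16·1 = 30, valid modulo lcm(16, 7) = 112: x ≡ 30 (mod 112).
  Combine with x ≡ 0 (mod 3); new modulus lcm = 336.
    Write x = 30 + 112·t and substitute into x ≡ 0 (mod 3): 112·t ≡ 0 − 30 = -30 (mod 3).
    Reduce coefficients mod 3: 1·t ≡ 0 (mod 3).
    So t ≡ 0 (mod 3).
    Then x = 30 + 112·0 = 30, valid modulo lcm(112, 3) = 336: x ≡ 30 (mod 336).
  Combine with x ≡ 3 (mod 5); new modulus lcm = 1680.
    Write x = 30 + 336·t and substitute into x ≡ 3 (mod 5): 336·t ≡ 3 − 30 = -27 (mod 5).
    Reduce coefficients mod 5: 1·t ≡ 3 (mod 5).
    So t ≡ 3 (mod 5).
    Then x = 30 + 336·3 = 1038, valid modulo lcm(336, 5) = 1680: x ≡ 1038 (mod 1680).
  Combine with x ≡ 16 (mod 19); new modulus lcm = 31920.
    Write x = 1038 + 1680·t and substitute into x ≡ 16 (mod 19): 1680·t ≡ 16 − 1038 = -1022 (mod 19).
    Reduce coefficients mod 19: 8·t ≡ 4 (mod 19).
    The inverse of 8 mod 19 is 12 (since 8·12 = 96 = 5·19 + 1), so t ≡ 12·4 = 48 ≡ 10 (mod 19).
    Then x = 1038 + 1680·10 = 17838, valid modulo lcm(1680, 19) = 31920: x ≡ 17838 (mod 31920).
Verify against each original: 17838 mod 16 = 14, 17838 mod 7 = 2, 17838 mod 3 = 0, 17838 mod 5 = 3, 17838 mod 19 = 16.

x ≡ 17838 (mod 31920).


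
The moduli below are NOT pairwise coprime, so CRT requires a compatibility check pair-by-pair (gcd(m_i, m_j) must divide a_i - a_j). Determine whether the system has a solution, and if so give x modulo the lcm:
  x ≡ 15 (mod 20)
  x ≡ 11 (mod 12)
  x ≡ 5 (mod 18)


Moduli 20, 12, 18 are not pairwise coprime, so CRT works modulo lcm(m_i) when all pairwise compatibility conditions hold.
Pairwise compatibility: gcd(m_i, m_j) must divide a_i - a_j for every pair.
Merge one congruence at a time:
  Start: x ≡ 15 (mod 20).
  Combine with x ≡ 11 (mod 12): gcd(20, 12) = 4; 11 - 15 = -4, which IS divisible by 4, so compatible.
    Write x = 15 + 20·t and substitute into x ≡ 11 (mod 12): 20·t ≡ 11 − 15 = -4 (mod 12).
    Divide the congruence (and modulus) by g = 4: 5·t ≡ -1 (mod 3).
    Reduce coefficients mod 3: 2·t ≡ 2 (mod 3).
    The inverse of 2 mod 3 is 2 (since 2·2 = 4 = 1·3 + 1), so t ≡ 2·2 = 4 ≡ 1 (mod 3).
    Then x = 15 + 20·1 = 35, valid modulo lcm(20, 12) = 60: x ≡ 35 (mod 60).
  Combine with x ≡ 5 (mod 18): gcd(60, 18) = 6; 5 - 35 = -30, which IS divisible by 6, so compatible.
    Write x = 35 + 60·t and substitute into x ≡ 5 (mod 18): 60·t ≡ 5 − 35 = -30 (mod 18).
    Divide the congruence (and modulus) by g = 6: 10·t ≡ -5 (mod 3).
    Reduce coefficients mod 3: 1·t ≡ 1 (mod 3).
    So t ≡ 1 (mod 3).
    Then x = 35 + 60·1 = 95, valid modulo lcm(60, 18) = 180: x ≡ 95 (mod 180).
Verify: 95 mod 20 = 15, 95 mod 12 = 11, 95 mod 18 = 5.

x ≡ 95 (mod 180).


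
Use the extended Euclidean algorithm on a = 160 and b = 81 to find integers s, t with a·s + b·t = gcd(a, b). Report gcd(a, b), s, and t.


Euclidean algorithm on (160, 81) — divide until remainder is 0:
  160 = 1 · 81 + 79
  81 = 1 · 79 + 2
  79 = 39 · 2 + 1
  2 = 2 · 1 + 0
gcd(160, 81) = 1.
Track Bezout coefficients alongside the remainders: start with r₀ = 160 = a·1 + b·0 (s = 1, t = 0) and r₁ = 81 = a·0 + b·1 (s = 0, t = 1); each new remainder r_{k+1} = r_{k-1} − q_k·r_k inherits s_{k+1} = s_{k-1} − q_k·s_k, t_{k+1} = t_{k-1} − q_k·t_k, so r_k = a·s_k + b·t_k at every step:
  q = 1: r = 79, s = 1 − 1·0 = 1, t = 0 − 1·1 = -1  (check: 160·1 + 81·(-1) = 79)
  q = 1: r = 2, s = 0 − 1·1 = -1, t = 1 − 1·(-1) = 2  (check: 160·(-1) + 81·2 = 2)
  q = 39: r = 1, s = 1 − 39·(-1) = 40, t = -1 − 39·2 = -79  (check: 160·40 + 81·(-79) = 1)
The row with r = 1 (the gcd) gives the Bezout coefficients s = 40, t = -79.
Result: 160 · (40) + 81 · (-79) = 1.

gcd(160, 81) = 1; s = 40, t = -79 (check: 160·40 + 81·(-79) = 1).


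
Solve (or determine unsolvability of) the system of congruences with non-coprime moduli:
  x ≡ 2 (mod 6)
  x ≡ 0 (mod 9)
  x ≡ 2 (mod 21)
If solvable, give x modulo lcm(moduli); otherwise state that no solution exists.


Moduli 6, 9, 21 are not pairwise coprime, so CRT works modulo lcm(m_i) when all pairwise compatibility conditions hold.
Pairwise compatibility: gcd(m_i, m_j) must divide a_i - a_j for every pair.
Merge one congruence at a time:
  Start: x ≡ 2 (mod 6).
  Combine with x ≡ 0 (mod 9): gcd(6, 9) = 3, and 0 - 2 = -2 is NOT divisible by 3.
    ⇒ system is inconsistent (no integer solution).

No solution (the system is inconsistent).


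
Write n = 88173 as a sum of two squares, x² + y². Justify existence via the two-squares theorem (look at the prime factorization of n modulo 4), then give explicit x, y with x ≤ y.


Step 1: Factor n = 88173 = 3^2 · 97 · 101.
Step 2: Check the mod-4 condition on each prime factor: 3 ≡ 3 (mod 4), exponent 2 (must be even); 97 ≡ 1 (mod 4), exponent 1; 101 ≡ 1 (mod 4), exponent 1.
All primes ≡ 3 (mod 4) appear to even exponent (or don't appear), so by the two-squares theorem n IS expressible as a sum of two squares.
Step 3: Build a representation. Group n = k² · m with k = 3 and m = 97 · 101 = 9797 (a product of primes ≡ 1 (mod 4)); a representation of m scales to one of n via (k·x)² + (k·y)² = k²(x² + y²). Each prime p ≡ 1 (mod 4) is itself a sum of two squares; find a² by testing p − a² for a perfect square:
  97: 97 − 1² = 96, 97 − 2² = 93, 97 − 3² = 88, 97 − 4² = 81 = 9² ⇒ 97 = 4² + 9².
  101: 101 − 1² = 100 = 10² ⇒ 101 = 1² + 10².
  Combine using the Brahmagupta–Fibonacci identity (a² + b²)(c² + d²) = (ac − bd)² + (ad + bc)² = (ac + bd)² + (ad − bc)²:
  97 · 101 = 9797: from (4² + 9²)(1² + 10²), take (4·1 − 9·10, 4·10 + 9·1) = (4 − 90, 40 + 9) = (-86, 49); dropping signs (only squares matter) gives (86, 49); check 86² + 49² = 7396 + 2401 = 9797 ✓.
  Scale by k = 3: (3·86, 3·49) = (258, 147).
Step 4: Order so x ≤ y and verify: 147² + 258² = 21609 + 66564 = 88173 = n. ✓

n = 88173 = 147² + 258² (one valid representation with x ≤ y).


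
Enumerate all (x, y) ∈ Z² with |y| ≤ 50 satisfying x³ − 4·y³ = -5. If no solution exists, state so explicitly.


The equation is x³ - 4y³ = -5. For fixed y, x³ = 4·y³ − 5, so a solution requires the RHS to be a perfect cube.
Strategy: iterate y from -50 to 50, compute RHS = 4·y³ − 5, and check whether it is a (positive or negative) perfect cube.
Check small values of y:
  y = 0: RHS = -5 is not a perfect cube.
  y = 1: RHS = -1 = (-1)³ ⇒ x = -1 works.
  y = -1: RHS = -9 is not a perfect cube.
  y = 2: RHS = 27 = (3)³ ⇒ x = 3 works.
  y = -2: RHS = -37 is not a perfect cube.
  y = 3: RHS = 103 is not a perfect cube.
  y = -3: RHS = -113 is not a perfect cube.
Continuing the search up to |y| = 50 finds no further solutions beyond those listed.
Collected solutions: (-1, 1), (3, 2).

Solutions (with |y| ≤ 50): (-1, 1), (3, 2).


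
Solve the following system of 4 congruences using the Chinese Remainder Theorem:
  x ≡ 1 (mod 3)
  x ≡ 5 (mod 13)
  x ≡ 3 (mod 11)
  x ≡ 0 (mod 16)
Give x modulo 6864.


Product of moduli M = 3 · 13 · 11 · 16 = 6864.
Merge one congruence at a time:
  Start: x ≡ 1 (mod 3).
  Combine with x ≡ 5 (mod 13); new modulus lcm = 39.
    Write x = 1 + 3·t and substitute into x ≡ 5 (mod 13): 3·t ≡ 5 − 1 = 4 (mod 13).
    The inverse of 3 mod 13 is 9 (since 3·9 = 27 = 2·13 + 1), so t ≡ 9·4 = 36 ≡ 10 (mod 13).
    Then x = 1 + 3·10 = 31, valid modulo lcm(3, 13) = 39: x ≡ 31 (mod 39).
  Combine with x ≡ 3 (mod 11); new modulus lcm = 429.
    Write x = 31 + 39·t and substitute into x ≡ 3 (mod 11): 39·t ≡ 3 − 31 = -28 (mod 11).
    Reduce coefficients mod 11: 6·t ≡ 5 (mod 11).
    The inverse of 6 mod 11 is 2 (since 6·2 = 12 = 1·11 + 1), so t ≡ 2·5 = 10 ≡ 10 (mod 11).
    Then x = 31 + 39·10 = 421, valid modulo lcm(39, 11) = 429: x ≡ 421 (mod 429).
  Combine with x ≡ 0 (mod 16); new modulus lcm = 6864.
    Write x = 421 + 429·t and substitute into x ≡ 0 (mod 16): 429·t ≡ 0 − 421 = -421 (mod 16).
    Reduce coefficients mod 16: 13·t ≡ 11 (mod 16).
    The inverse of 13 mod 16 is 5 (since 13·5 = 65 = 4·16 + 1), so t ≡ 5·11 = 55 ≡ 7 (mod 16).
    Then x = 421 + 429·7 = 3424, valid modulo lcm(429, 16) = 6864: x ≡ 3424 (mod 6864).
Verify against each original: 3424 mod 3 = 1, 3424 mod 13 = 5, 3424 mod 11 = 3, 3424 mod 16 = 0.

x ≡ 3424 (mod 6864).


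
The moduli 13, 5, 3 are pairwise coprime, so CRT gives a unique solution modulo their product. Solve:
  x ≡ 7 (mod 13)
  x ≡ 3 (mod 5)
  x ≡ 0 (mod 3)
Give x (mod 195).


Moduli 13, 5, 3 are pairwise coprime; by CRT there is a unique solution modulo M = 13 · 5 · 3 = 195.
Solve pairwise, accumulating the modulus:
  Start with x ≡ 7 (mod 13).
  Combine with x ≡ 3 (mod 5): since gcd(13, 5) = 1, we get a unique residue mod 65.
    Write x = 7 + 13·t and substitute into x ≡ 3 (mod 5): 13·t ≡ 3 − 7 = -4 (mod 5).
    Reduce coefficients mod 5: 3·t ≡ 1 (mod 5).
    The inverse of 3 mod 5 is 2 (since 3·2 = 6 = 1·5 + 1), so t ≡ 2·1 = 2 ≡ 2 (mod 5).
    Then x = 7 + 13·2 = 33, valid modulo lcm(13, 5) = 65: x ≡ 33 (mod 65).
  Combine with x ≡ 0 (mod 3): since gcd(65, 3) = 1, we get a unique residue mod 195.
    Write x = 33 + 65·t and substitute into x ≡ 0 (mod 3): 65·t ≡ 0 − 33 = -33 (mod 3).
    Reduce coefficients mod 3: 2·t ≡ 0 (mod 3).
    The inverse of 2 mod 3 is 2 (since 2·2 = 4 = 1·3 + 1), so t ≡ 2·0 = 0 ≡ 0 (mod 3).
    Then x = 33 + 65·0 = 33, valid modulo lcm(65, 3) = 195: x ≡ 33 (mod 195).
Verify: 33 mod 13 = 7 ✓, 33 mod 5 = 3 ✓, 33 mod 3 = 0 ✓.

x ≡ 33 (mod 195).


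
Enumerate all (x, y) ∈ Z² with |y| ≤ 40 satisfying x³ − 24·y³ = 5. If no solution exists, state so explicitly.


The equation is x³ - 24y³ = 5. For fixed y, x³ = 24·y³ + 5, so a solution requires the RHS to be a perfect cube.
Strategy: iterate y from -40 to 40, compute RHS = 24·y³ + 5, and check whether it is a (positive or negative) perfect cube.
Check small values of y:
  y = 0: RHS = 5 is not a perfect cube.
  y = 1: RHS = 29 is not a perfect cube.
  y = -1: RHS = -19 is not a perfect cube.
  y = 2: RHS = 197 is not a perfect cube.
  y = -2: RHS = -187 is not a perfect cube.
  y = 3: RHS = 653 is not a perfect cube.
  y = -3: RHS = -643 is not a perfect cube.
Continuing the search up to |y| = 40 finds no solutions either.
No (x, y) in the scanned range satisfies the equation.

No integer solutions with |y| ≤ 40.


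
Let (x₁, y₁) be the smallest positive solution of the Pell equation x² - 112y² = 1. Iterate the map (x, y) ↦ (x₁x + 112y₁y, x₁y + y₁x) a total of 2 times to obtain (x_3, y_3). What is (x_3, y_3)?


Step 1: Find the fundamental solution (x₁, y₁) of x² - 112y² = 1.
  Expand √112 as a continued fraction. a₀ = ⌊√112⌋ = 10; iterate m_{k+1} = d_k·a_k − m_k, d_{k+1} = (112 − m_{k+1}²)/d_k, a_{k+1} = ⌊(a₀ + m_{k+1})/d_{k+1}⌋ (starting m₀ = 0, d₀ = 1), with convergents p_k = a_k·p_{k-1} + p_{k-2}, q_k = a_k·q_{k-1} + q_{k-2} (p₋₁ = 1, q₋₁ = 0):
  k = 0: a₀ = 10; p₀/q₀ = 10/1; p₀² − 112·q₀² = 100 − 112 = -12.
  k = 1: m = 10, d = 12, a = ⌊(10 + 10)/12⌋ = 1; p/q = (1·10 + 1)/(1·1 + 0) = 11/1; p² − 112·q² = 121 − 112 = 9.
  k = 2: m = 2, d = 9, a = ⌊(10 + 2)/9⌋ = 1; p/q = (1·11 + 10)/(1·1 + 1) = 21/2; p² − 112·q² = 441 − 448 = -7.
  k = 3: m = 7, d = 7, a = ⌊(10 + 7)/7⌋ = 2; p/q = (2·21 + 11)/(2·2 + 1) = 53/5; p² − 112·q² = 2809 − 2800 = 9.
  k = 4: m = 7, d = 9, a = ⌊(10 + 7)/9⌋ = 1; p/q = (1·53 + 21)/(1·5 + 2) = 74/7; p² − 112·q² = 5476 − 5488 = -12.
  k = 5: m = 2, d = 12, a = ⌊(10 + 2)/12⌋ = 1; p/q = (1·74 + 53)/(1·7 + 5) = 127/12; p² − 112·q² = 16129 − 16128 = 1.
  The first convergent with p² − 112·q² = 1 gives the fundamental solution (x₁, y₁) = (127, 12).
Step 2: Apply the recurrence (x_{n+1}, y_{n+1}) = (x₁x_n + 112y₁y_n, x₁y_n + y₁x_n) repeatedly.
  From (x_1, y_1) = (127, 12): x_2 = 127·127 + 112·12·12 = 32257; y_2 = 127·12 + 12·127 = 3048.
  From (x_2, y_2) = (32257, 3048): x_3 = 127·32257 + 112·12·3048 = 8193151; y_3 = 127·3048 + 12·32257 = 774180.
Step 3: Verify x_3² - 112·y_3² = 67127723308801 - 67127723308800 = 1 (should be 1). ✓

(x_1, y_1) = (127, 12); (x_3, y_3) = (8193151, 774180).
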